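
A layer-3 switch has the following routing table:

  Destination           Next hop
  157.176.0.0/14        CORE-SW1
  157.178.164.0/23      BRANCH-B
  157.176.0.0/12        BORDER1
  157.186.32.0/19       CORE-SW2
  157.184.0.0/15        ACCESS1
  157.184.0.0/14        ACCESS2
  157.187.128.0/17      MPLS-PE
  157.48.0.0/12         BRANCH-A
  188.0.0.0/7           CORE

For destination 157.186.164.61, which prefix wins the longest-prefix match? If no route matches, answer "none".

157.184.0.0/14

Entries matching 157.186.164.61:
  157.176.0.0/12 (157.176.0.0 - 157.191.255.255)
  157.184.0.0/14 (157.184.0.0 - 157.187.255.255)
Most specific is 157.184.0.0/14.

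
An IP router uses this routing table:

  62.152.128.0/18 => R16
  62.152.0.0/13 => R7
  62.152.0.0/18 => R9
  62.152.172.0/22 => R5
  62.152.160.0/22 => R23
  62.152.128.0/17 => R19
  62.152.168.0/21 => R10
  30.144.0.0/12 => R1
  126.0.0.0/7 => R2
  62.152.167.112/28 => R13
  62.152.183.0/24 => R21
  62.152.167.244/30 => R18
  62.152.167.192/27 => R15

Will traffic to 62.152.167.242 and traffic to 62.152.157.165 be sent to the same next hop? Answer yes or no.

yes

62.152.167.242: longest match 62.152.128.0/18 -> R16
62.152.157.165: longest match 62.152.128.0/18 -> R16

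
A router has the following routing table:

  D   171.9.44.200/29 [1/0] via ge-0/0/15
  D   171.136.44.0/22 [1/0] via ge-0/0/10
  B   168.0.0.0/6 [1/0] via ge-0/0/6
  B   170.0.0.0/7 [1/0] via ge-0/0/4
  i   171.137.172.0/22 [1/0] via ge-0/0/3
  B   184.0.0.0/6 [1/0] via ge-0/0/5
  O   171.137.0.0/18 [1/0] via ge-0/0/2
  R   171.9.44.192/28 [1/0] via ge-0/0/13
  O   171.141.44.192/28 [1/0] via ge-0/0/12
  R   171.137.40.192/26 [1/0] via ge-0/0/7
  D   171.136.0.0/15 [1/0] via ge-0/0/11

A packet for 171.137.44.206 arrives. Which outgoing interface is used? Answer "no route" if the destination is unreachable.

ge-0/0/2

Routes whose prefix contains 171.137.44.206:
  168.0.0.0/6 (168.0.0.0 - 171.255.255.255) -> ge-0/0/6
  170.0.0.0/7 (170.0.0.0 - 171.255.255.255) -> ge-0/0/4
  171.136.0.0/15 (171.136.0.0 - 171.137.255.255) -> ge-0/0/11
  171.137.0.0/18 (171.137.0.0 - 171.137.63.255) -> ge-0/0/2
More-specific entries that do NOT match:
  171.9.44.200/29 (171.9.44.200 - 171.9.44.207) does not contain 171.137.44.206
  171.9.44.192/28 (171.9.44.192 - 171.9.44.207) does not contain 171.137.44.206
  171.141.44.192/28 (171.141.44.192 - 171.141.44.207) does not contain 171.137.44.206
  171.137.40.192/26 (171.137.40.192 - 171.137.40.255) does not contain 171.137.44.206
  171.136.44.0/22 (171.136.44.0 - 171.136.47.255) does not contain 171.137.44.206
  171.137.172.0/22 (171.137.172.0 - 171.137.175.255) does not contain 171.137.44.206
Longest matching prefix is /18 -> interface ge-0/0/2.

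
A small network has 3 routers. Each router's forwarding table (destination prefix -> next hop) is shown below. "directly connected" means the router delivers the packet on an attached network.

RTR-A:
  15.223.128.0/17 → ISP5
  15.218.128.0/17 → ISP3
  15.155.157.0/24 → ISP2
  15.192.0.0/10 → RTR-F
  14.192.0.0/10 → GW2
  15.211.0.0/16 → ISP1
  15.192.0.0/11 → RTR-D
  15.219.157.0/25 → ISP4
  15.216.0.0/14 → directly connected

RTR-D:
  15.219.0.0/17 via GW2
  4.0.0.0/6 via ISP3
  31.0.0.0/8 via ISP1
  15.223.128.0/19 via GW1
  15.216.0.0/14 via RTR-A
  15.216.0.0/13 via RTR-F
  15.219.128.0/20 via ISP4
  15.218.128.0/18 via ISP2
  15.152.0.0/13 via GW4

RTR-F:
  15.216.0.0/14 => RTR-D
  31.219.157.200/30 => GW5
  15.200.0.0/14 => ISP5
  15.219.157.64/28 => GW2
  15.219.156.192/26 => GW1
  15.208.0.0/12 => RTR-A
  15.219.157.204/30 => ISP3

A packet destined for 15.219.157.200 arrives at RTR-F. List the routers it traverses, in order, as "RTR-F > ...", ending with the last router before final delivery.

RTR-F > RTR-D > RTR-A

At RTR-F: longest match for 15.219.157.200 is 15.216.0.0/14 -> RTR-D
At RTR-D: longest match for 15.219.157.200 is 15.216.0.0/14 -> RTR-A
At RTR-A: longest match for 15.219.157.200 is 15.216.0.0/14 -> directly connected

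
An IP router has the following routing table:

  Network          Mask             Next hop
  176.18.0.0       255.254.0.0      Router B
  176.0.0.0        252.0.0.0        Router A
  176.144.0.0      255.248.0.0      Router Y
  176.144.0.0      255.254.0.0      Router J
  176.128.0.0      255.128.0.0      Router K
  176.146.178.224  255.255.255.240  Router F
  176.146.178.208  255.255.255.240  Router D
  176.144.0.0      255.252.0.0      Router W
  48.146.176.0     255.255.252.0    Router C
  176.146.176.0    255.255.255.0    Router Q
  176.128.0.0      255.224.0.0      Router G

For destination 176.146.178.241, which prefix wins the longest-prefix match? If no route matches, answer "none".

176.144.0.0/14

Entries matching 176.146.178.241:
  176.0.0.0/6 (176.0.0.0 - 179.255.255.255)
  176.128.0.0/9 (176.128.0.0 - 176.255.255.255)
  176.128.0.0/11 (176.128.0.0 - 176.159.255.255)
  176.144.0.0/13 (176.144.0.0 - 176.151.255.255)
  176.144.0.0/14 (176.144.0.0 - 176.147.255.255)
Most specific is 176.144.0.0/14.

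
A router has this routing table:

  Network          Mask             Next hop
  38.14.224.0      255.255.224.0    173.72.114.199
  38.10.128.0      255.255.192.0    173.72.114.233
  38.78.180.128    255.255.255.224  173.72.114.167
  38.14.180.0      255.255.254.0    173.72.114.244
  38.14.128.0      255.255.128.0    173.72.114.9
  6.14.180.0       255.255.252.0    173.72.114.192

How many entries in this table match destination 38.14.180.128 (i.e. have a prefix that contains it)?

2

Prefixes containing 38.14.180.128:
  38.14.128.0/17 (38.14.128.0 - 38.14.255.255)
  38.14.180.0/23 (38.14.180.0 - 38.14.181.255)
Total matching entries: 2.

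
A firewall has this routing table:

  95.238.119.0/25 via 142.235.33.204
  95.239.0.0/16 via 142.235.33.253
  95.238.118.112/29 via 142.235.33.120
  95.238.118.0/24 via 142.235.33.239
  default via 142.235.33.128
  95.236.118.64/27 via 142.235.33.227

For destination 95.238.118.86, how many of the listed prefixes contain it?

Prefixes containing 95.238.118.86:
  0.0.0.0/0 (default, matches everything)
  95.238.118.0/24 (95.238.118.0 - 95.238.118.255)
Total matching entries: 2.

2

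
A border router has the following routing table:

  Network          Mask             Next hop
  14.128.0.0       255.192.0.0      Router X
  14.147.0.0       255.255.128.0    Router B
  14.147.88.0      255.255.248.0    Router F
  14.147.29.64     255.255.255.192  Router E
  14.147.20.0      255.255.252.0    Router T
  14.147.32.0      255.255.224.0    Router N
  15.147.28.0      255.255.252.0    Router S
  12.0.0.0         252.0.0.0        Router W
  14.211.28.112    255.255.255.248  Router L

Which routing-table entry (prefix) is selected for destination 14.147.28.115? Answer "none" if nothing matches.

Entries matching 14.147.28.115:
  12.0.0.0/6 (12.0.0.0 - 15.255.255.255)
  14.128.0.0/10 (14.128.0.0 - 14.191.255.255)
  14.147.0.0/17 (14.147.0.0 - 14.147.127.255)
Most specific is 14.147.0.0/17.

14.147.0.0/17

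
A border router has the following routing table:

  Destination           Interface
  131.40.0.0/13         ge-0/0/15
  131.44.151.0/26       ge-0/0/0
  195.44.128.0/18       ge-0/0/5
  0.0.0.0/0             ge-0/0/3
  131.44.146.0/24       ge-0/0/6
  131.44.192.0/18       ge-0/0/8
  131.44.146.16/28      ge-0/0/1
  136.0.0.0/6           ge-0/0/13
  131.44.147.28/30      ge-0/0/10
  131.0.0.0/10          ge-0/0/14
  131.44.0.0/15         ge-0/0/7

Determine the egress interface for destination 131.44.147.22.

ge-0/0/7

Routes whose prefix contains 131.44.147.22:
  0.0.0.0/0 (default, matches everything) -> ge-0/0/3
  131.0.0.0/10 (131.0.0.0 - 131.63.255.255) -> ge-0/0/14
  131.40.0.0/13 (131.40.0.0 - 131.47.255.255) -> ge-0/0/15
  131.44.0.0/15 (131.44.0.0 - 131.45.255.255) -> ge-0/0/7
More-specific entries that do NOT match:
  131.44.147.28/30 (131.44.147.28 - 131.44.147.31) does not contain 131.44.147.22
  131.44.146.16/28 (131.44.146.16 - 131.44.146.31) does not contain 131.44.147.22
  131.44.151.0/26 (131.44.151.0 - 131.44.151.63) does not contain 131.44.147.22
  131.44.146.0/24 (131.44.146.0 - 131.44.146.255) does not contain 131.44.147.22
  195.44.128.0/18 (195.44.128.0 - 195.44.191.255) does not contain 131.44.147.22
  131.44.192.0/18 (131.44.192.0 - 131.44.255.255) does not contain 131.44.147.22
Longest matching prefix is /15 -> interface ge-0/0/7.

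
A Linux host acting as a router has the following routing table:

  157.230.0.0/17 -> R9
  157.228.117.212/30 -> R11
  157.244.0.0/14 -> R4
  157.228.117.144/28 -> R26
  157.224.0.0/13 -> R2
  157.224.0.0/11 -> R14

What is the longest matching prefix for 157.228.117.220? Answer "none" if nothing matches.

157.224.0.0/13

Entries matching 157.228.117.220:
  157.224.0.0/11 (157.224.0.0 - 157.255.255.255)
  157.224.0.0/13 (157.224.0.0 - 157.231.255.255)
Most specific is 157.224.0.0/13.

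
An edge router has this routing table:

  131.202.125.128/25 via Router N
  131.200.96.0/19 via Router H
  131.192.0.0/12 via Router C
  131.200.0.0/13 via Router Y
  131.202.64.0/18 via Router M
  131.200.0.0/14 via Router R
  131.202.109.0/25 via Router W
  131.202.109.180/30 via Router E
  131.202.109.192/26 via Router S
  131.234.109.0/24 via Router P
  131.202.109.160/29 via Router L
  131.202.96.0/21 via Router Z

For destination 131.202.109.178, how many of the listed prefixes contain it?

4

Prefixes containing 131.202.109.178:
  131.192.0.0/12 (131.192.0.0 - 131.207.255.255)
  131.200.0.0/13 (131.200.0.0 - 131.207.255.255)
  131.200.0.0/14 (131.200.0.0 - 131.203.255.255)
  131.202.64.0/18 (131.202.64.0 - 131.202.127.255)
Total matching entries: 4.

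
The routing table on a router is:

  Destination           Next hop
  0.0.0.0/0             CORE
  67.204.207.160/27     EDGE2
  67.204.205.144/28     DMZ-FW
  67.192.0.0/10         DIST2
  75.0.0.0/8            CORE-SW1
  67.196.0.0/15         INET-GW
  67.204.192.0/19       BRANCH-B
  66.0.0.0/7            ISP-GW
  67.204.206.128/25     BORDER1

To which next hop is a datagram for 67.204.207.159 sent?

BRANCH-B

Routes whose prefix contains 67.204.207.159:
  0.0.0.0/0 (default, matches everything) -> CORE
  66.0.0.0/7 (66.0.0.0 - 67.255.255.255) -> ISP-GW
  67.192.0.0/10 (67.192.0.0 - 67.255.255.255) -> DIST2
  67.204.192.0/19 (67.204.192.0 - 67.204.223.255) -> BRANCH-B
More-specific entries that do NOT match:
  67.204.205.144/28 (67.204.205.144 - 67.204.205.159) does not contain 67.204.207.159
  67.204.207.160/27 (67.204.207.160 - 67.204.207.191) does not contain 67.204.207.159
  67.204.206.128/25 (67.204.206.128 - 67.204.206.255) does not contain 67.204.207.159
Longest matching prefix is /19 -> next hop BRANCH-B.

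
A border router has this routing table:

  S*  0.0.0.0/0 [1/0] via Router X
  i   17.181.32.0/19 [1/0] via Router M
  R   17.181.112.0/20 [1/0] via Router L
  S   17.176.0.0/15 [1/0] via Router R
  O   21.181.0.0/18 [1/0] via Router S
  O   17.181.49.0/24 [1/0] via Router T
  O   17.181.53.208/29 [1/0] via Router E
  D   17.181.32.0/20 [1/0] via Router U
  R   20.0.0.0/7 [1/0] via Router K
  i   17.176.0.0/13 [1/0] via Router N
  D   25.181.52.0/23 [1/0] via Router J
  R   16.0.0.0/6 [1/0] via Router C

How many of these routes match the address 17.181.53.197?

Prefixes containing 17.181.53.197:
  0.0.0.0/0 (default, matches everything)
  16.0.0.0/6 (16.0.0.0 - 19.255.255.255)
  17.176.0.0/13 (17.176.0.0 - 17.183.255.255)
  17.181.32.0/19 (17.181.32.0 - 17.181.63.255)
Total matching entries: 4.

4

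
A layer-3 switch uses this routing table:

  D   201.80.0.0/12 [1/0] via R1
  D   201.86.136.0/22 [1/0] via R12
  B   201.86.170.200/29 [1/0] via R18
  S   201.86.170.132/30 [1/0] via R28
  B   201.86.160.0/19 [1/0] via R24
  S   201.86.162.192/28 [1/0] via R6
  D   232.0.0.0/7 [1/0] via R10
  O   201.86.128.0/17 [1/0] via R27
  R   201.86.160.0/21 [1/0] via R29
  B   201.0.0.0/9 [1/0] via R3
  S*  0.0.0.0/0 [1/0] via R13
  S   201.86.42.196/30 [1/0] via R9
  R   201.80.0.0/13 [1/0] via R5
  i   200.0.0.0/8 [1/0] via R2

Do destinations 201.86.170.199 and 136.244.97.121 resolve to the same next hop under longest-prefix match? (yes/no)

no

201.86.170.199: longest match 201.86.160.0/19 -> R24
136.244.97.121: longest match 0.0.0.0/0 -> R13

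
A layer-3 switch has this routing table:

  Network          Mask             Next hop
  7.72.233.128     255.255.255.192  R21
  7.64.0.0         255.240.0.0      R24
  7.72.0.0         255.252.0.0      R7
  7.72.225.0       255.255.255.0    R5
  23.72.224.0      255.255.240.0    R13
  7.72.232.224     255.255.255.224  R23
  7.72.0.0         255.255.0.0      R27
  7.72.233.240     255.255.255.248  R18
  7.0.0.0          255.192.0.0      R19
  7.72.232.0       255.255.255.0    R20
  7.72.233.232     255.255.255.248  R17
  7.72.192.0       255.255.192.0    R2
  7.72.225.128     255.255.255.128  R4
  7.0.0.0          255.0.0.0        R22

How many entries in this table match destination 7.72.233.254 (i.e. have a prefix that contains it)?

Prefixes containing 7.72.233.254:
  7.0.0.0/8 (7.0.0.0 - 7.255.255.255)
  7.64.0.0/12 (7.64.0.0 - 7.79.255.255)
  7.72.0.0/14 (7.72.0.0 - 7.75.255.255)
  7.72.0.0/16 (7.72.0.0 - 7.72.255.255)
  7.72.192.0/18 (7.72.192.0 - 7.72.255.255)
Total matching entries: 5.

5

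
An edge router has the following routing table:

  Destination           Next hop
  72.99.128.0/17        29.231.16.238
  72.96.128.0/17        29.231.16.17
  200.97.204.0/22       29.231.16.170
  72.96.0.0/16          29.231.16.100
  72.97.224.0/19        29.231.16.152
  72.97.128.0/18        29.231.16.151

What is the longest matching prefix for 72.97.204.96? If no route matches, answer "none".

none

72.97.204.96 is outside every listed prefix and there is no default route.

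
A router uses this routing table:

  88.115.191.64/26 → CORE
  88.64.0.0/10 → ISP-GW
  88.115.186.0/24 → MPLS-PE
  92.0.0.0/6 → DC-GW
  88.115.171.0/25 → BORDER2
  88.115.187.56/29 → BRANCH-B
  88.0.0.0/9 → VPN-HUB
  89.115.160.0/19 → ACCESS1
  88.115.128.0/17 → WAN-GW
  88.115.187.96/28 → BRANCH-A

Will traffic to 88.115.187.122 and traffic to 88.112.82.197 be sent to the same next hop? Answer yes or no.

88.115.187.122: longest match 88.115.128.0/17 -> WAN-GW
88.112.82.197: longest match 88.64.0.0/10 -> ISP-GW

no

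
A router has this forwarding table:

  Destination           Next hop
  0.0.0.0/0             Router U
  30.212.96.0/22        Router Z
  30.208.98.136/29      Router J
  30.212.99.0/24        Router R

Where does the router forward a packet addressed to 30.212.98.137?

Router Z

Routes whose prefix contains 30.212.98.137:
  0.0.0.0/0 (default, matches everything) -> Router U
  30.212.96.0/22 (30.212.96.0 - 30.212.99.255) -> Router Z
More-specific entries that do NOT match:
  30.208.98.136/29 (30.208.98.136 - 30.208.98.143) does not contain 30.212.98.137
  30.212.99.0/24 (30.212.99.0 - 30.212.99.255) does not contain 30.212.98.137
Longest matching prefix is /22 -> next hop Router Z.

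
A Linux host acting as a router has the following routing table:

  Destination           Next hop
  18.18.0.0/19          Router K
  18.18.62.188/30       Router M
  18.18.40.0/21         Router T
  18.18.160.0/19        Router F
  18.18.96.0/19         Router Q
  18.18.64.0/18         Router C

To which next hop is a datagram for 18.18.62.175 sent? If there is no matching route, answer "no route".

No entry's prefix contains 18.18.62.175; there is no default route.

no route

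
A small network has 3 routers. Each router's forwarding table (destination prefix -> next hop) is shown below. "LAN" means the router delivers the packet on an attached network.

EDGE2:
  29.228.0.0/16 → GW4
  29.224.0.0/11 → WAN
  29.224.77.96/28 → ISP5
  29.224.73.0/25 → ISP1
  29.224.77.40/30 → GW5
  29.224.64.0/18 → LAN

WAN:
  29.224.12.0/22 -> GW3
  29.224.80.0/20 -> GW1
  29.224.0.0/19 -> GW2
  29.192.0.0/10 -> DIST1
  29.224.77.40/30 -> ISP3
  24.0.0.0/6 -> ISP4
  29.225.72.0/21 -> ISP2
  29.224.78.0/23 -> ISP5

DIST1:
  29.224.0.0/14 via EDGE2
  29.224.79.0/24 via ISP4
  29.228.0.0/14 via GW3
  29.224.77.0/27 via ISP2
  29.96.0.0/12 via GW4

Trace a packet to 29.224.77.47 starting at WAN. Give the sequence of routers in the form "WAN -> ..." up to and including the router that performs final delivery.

WAN -> DIST1 -> EDGE2

At WAN: longest match for 29.224.77.47 is 29.192.0.0/10 -> DIST1
At DIST1: longest match for 29.224.77.47 is 29.224.0.0/14 -> EDGE2
At EDGE2: longest match for 29.224.77.47 is 29.224.64.0/18 -> LAN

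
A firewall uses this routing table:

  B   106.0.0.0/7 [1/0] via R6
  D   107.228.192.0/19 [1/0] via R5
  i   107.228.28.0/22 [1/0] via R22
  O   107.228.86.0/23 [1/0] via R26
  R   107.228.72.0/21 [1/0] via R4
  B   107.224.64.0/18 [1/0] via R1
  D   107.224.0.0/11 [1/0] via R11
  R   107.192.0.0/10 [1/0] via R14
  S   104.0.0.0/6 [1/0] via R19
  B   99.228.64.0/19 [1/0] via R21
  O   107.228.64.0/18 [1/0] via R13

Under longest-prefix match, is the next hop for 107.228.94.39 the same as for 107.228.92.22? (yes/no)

107.228.94.39: longest match 107.228.64.0/18 -> R13
107.228.92.22: longest match 107.228.64.0/18 -> R13

yes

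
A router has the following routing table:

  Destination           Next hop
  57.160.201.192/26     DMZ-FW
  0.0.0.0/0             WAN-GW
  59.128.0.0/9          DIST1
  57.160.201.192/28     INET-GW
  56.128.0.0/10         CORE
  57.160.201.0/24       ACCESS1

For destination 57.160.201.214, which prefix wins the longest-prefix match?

Entries matching 57.160.201.214:
  0.0.0.0/0 (default, matches everything)
  57.160.201.0/24 (57.160.201.0 - 57.160.201.255)
  57.160.201.192/26 (57.160.201.192 - 57.160.201.255)
Most specific is 57.160.201.192/26.

57.160.201.192/26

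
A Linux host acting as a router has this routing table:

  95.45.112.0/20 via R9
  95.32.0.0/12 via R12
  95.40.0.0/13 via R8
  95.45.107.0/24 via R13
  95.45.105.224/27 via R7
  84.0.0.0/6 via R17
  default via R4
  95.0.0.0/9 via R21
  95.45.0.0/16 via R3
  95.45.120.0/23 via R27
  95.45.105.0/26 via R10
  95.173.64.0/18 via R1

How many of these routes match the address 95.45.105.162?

5

Prefixes containing 95.45.105.162:
  0.0.0.0/0 (default, matches everything)
  95.0.0.0/9 (95.0.0.0 - 95.127.255.255)
  95.32.0.0/12 (95.32.0.0 - 95.47.255.255)
  95.40.0.0/13 (95.40.0.0 - 95.47.255.255)
  95.45.0.0/16 (95.45.0.0 - 95.45.255.255)
Total matching entries: 5.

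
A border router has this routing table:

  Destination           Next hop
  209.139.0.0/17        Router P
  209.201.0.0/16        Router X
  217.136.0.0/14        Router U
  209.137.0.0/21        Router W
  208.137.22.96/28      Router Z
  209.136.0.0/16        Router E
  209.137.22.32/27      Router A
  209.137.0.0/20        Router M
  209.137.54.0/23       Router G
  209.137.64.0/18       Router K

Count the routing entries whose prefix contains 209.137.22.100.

0

No listed prefix contains 209.137.22.100.
Total matching entries: 0.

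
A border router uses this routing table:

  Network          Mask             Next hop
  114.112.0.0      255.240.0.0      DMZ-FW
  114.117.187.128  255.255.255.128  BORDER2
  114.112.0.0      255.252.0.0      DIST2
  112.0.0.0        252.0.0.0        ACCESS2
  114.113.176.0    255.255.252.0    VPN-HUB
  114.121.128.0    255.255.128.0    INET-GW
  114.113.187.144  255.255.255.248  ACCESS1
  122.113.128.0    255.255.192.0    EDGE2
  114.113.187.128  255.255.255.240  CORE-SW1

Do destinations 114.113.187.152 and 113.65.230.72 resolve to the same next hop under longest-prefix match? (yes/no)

114.113.187.152: longest match 114.112.0.0/14 -> DIST2
113.65.230.72: longest match 112.0.0.0/6 -> ACCESS2

no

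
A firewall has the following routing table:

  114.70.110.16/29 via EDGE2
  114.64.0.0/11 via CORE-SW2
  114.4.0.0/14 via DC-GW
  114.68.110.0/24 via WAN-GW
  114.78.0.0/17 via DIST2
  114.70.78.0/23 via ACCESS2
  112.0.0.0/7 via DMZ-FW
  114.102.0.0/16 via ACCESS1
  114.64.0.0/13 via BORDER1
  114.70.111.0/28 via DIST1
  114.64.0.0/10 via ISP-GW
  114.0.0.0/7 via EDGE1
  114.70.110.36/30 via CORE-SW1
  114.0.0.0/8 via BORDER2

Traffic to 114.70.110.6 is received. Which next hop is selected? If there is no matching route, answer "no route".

BORDER1

Routes whose prefix contains 114.70.110.6:
  114.0.0.0/7 (114.0.0.0 - 115.255.255.255) -> EDGE1
  114.0.0.0/8 (114.0.0.0 - 114.255.255.255) -> BORDER2
  114.64.0.0/10 (114.64.0.0 - 114.127.255.255) -> ISP-GW
  114.64.0.0/11 (114.64.0.0 - 114.95.255.255) -> CORE-SW2
  114.64.0.0/13 (114.64.0.0 - 114.71.255.255) -> BORDER1
More-specific entries that do NOT match:
  114.70.110.36/30 (114.70.110.36 - 114.70.110.39) does not contain 114.70.110.6
  114.70.110.16/29 (114.70.110.16 - 114.70.110.23) does not contain 114.70.110.6
  114.70.111.0/28 (114.70.111.0 - 114.70.111.15) does not contain 114.70.110.6
  114.68.110.0/24 (114.68.110.0 - 114.68.110.255) does not contain 114.70.110.6
  114.70.78.0/23 (114.70.78.0 - 114.70.79.255) does not contain 114.70.110.6
  114.78.0.0/17 (114.78.0.0 - 114.78.127.255) does not contain 114.70.110.6
  114.102.0.0/16 (114.102.0.0 - 114.102.255.255) does not contain 114.70.110.6
  114.4.0.0/14 (114.4.0.0 - 114.7.255.255) does not contain 114.70.110.6
Longest matching prefix is /13 -> next hop BORDER1.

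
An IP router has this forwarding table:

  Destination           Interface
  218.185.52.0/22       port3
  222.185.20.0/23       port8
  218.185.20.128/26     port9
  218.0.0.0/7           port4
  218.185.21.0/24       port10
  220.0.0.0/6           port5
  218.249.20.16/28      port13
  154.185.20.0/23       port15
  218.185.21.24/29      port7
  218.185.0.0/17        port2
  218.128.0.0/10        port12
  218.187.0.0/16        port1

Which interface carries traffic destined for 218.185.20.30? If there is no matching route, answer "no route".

port2

Routes whose prefix contains 218.185.20.30:
  218.0.0.0/7 (218.0.0.0 - 219.255.255.255) -> port4
  218.128.0.0/10 (218.128.0.0 - 218.191.255.255) -> port12
  218.185.0.0/17 (218.185.0.0 - 218.185.127.255) -> port2
More-specific entries that do NOT match:
  218.185.21.24/29 (218.185.21.24 - 218.185.21.31) does not contain 218.185.20.30
  218.249.20.16/28 (218.249.20.16 - 218.249.20.31) does not contain 218.185.20.30
  218.185.20.128/26 (218.185.20.128 - 218.185.20.191) does not contain 218.185.20.30
  218.185.21.0/24 (218.185.21.0 - 218.185.21.255) does not contain 218.185.20.30
  222.185.20.0/23 (222.185.20.0 - 222.185.21.255) does not contain 218.185.20.30
  154.185.20.0/23 (154.185.20.0 - 154.185.21.255) does not contain 218.185.20.30
  218.185.52.0/22 (218.185.52.0 - 218.185.55.255) does not contain 218.185.20.30
Longest matching prefix is /17 -> interface port2.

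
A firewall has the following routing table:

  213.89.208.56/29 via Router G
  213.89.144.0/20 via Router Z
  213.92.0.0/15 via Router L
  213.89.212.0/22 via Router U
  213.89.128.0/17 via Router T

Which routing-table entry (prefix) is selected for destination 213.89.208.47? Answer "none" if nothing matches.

Entries matching 213.89.208.47:
  213.89.128.0/17 (213.89.128.0 - 213.89.255.255)
Most specific is 213.89.128.0/17.

213.89.128.0/17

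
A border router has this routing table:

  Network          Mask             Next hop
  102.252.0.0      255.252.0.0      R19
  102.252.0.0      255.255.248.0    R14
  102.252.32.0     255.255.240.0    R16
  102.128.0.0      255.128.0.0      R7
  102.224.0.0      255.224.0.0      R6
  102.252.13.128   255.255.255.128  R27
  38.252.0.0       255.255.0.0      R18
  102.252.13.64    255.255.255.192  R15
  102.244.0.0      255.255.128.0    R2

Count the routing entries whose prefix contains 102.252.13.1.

3

Prefixes containing 102.252.13.1:
  102.128.0.0/9 (102.128.0.0 - 102.255.255.255)
  102.224.0.0/11 (102.224.0.0 - 102.255.255.255)
  102.252.0.0/14 (102.252.0.0 - 102.255.255.255)
Total matching entries: 3.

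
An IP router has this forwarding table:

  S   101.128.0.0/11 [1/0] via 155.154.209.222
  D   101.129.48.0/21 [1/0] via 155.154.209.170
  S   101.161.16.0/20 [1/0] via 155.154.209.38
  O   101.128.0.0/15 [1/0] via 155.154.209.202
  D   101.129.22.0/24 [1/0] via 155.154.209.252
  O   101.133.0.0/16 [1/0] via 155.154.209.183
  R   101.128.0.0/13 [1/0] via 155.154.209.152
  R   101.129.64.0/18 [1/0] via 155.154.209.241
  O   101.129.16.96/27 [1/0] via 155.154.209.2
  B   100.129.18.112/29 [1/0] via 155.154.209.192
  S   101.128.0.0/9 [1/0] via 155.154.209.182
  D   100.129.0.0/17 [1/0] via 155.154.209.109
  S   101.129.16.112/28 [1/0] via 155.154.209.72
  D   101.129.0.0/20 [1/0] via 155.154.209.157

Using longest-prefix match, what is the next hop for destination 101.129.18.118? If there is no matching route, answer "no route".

Routes whose prefix contains 101.129.18.118:
  101.128.0.0/9 (101.128.0.0 - 101.255.255.255) -> 155.154.209.182
  101.128.0.0/11 (101.128.0.0 - 101.159.255.255) -> 155.154.209.222
  101.128.0.0/13 (101.128.0.0 - 101.135.255.255) -> 155.154.209.152
  101.128.0.0/15 (101.128.0.0 - 101.129.255.255) -> 155.154.209.202
More-specific entries that do NOT match:
  100.129.18.112/29 (100.129.18.112 - 100.129.18.119) does not contain 101.129.18.118
  101.129.16.112/28 (101.129.16.112 - 101.129.16.127) does not contain 101.129.18.118
  101.129.16.96/27 (101.129.16.96 - 101.129.16.127) does not contain 101.129.18.118
  101.129.22.0/24 (101.129.22.0 - 101.129.22.255) does not contain 101.129.18.118
  101.129.48.0/21 (101.129.48.0 - 101.129.55.255) does not contain 101.129.18.118
  101.161.16.0/20 (101.161.16.0 - 101.161.31.255) does not contain 101.129.18.118
  101.129.0.0/20 (101.129.0.0 - 101.129.15.255) does not contain 101.129.18.118
  101.129.64.0/18 (101.129.64.0 - 101.129.127.255) does not contain 101.129.18.118
  100.129.0.0/17 (100.129.0.0 - 100.129.127.255) does not contain 101.129.18.118
  101.133.0.0/16 (101.133.0.0 - 101.133.255.255) does not contain 101.129.18.118
Longest matching prefix is /15 -> next hop 155.154.209.202.

155.154.209.202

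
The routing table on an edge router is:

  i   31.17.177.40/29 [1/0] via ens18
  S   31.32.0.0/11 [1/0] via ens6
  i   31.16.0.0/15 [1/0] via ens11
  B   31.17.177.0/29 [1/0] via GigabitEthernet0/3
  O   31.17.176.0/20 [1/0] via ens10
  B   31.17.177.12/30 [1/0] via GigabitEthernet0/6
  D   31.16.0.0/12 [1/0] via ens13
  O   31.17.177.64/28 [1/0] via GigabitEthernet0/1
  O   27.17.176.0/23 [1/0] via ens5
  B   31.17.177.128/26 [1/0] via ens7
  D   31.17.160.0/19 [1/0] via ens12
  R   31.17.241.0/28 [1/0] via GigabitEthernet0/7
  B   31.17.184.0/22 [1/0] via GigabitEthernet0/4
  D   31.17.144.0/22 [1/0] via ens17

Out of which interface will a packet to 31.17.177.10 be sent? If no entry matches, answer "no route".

Routes whose prefix contains 31.17.177.10:
  31.16.0.0/12 (31.16.0.0 - 31.31.255.255) -> ens13
  31.16.0.0/15 (31.16.0.0 - 31.17.255.255) -> ens11
  31.17.160.0/19 (31.17.160.0 - 31.17.191.255) -> ens12
  31.17.176.0/20 (31.17.176.0 - 31.17.191.255) -> ens10
More-specific entries that do NOT match:
  31.17.177.12/30 (31.17.177.12 - 31.17.177.15) does not contain 31.17.177.10
  31.17.177.40/29 (31.17.177.40 - 31.17.177.47) does not contain 31.17.177.10
  31.17.177.0/29 (31.17.177.0 - 31.17.177.7) does not contain 31.17.177.10
  31.17.177.64/28 (31.17.177.64 - 31.17.177.79) does not contain 31.17.177.10
  31.17.241.0/28 (31.17.241.0 - 31.17.241.15) does not contain 31.17.177.10
  31.17.177.128/26 (31.17.177.128 - 31.17.177.191) does not contain 31.17.177.10
  27.17.176.0/23 (27.17.176.0 - 27.17.177.255) does not contain 31.17.177.10
  31.17.184.0/22 (31.17.184.0 - 31.17.187.255) does not contain 31.17.177.10
  31.17.144.0/22 (31.17.144.0 - 31.17.147.255) does not contain 31.17.177.10
Longest matching prefix is /20 -> interface ens10.

ens10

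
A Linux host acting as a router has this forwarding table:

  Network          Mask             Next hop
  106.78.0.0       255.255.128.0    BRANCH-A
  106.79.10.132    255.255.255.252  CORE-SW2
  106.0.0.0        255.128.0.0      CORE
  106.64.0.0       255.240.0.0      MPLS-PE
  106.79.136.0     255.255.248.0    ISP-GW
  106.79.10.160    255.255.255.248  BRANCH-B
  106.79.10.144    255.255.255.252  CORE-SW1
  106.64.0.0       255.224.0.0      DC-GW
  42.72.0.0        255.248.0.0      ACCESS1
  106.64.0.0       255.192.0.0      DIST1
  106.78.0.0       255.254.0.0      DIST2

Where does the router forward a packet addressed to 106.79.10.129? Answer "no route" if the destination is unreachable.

DIST2

Routes whose prefix contains 106.79.10.129:
  106.0.0.0/9 (106.0.0.0 - 106.127.255.255) -> CORE
  106.64.0.0/10 (106.64.0.0 - 106.127.255.255) -> DIST1
  106.64.0.0/11 (106.64.0.0 - 106.95.255.255) -> DC-GW
  106.64.0.0/12 (106.64.0.0 - 106.79.255.255) -> MPLS-PE
  106.78.0.0/15 (106.78.0.0 - 106.79.255.255) -> DIST2
More-specific entries that do NOT match:
  106.79.10.132/30 (106.79.10.132 - 106.79.10.135) does not contain 106.79.10.129
  106.79.10.144/30 (106.79.10.144 - 106.79.10.147) does not contain 106.79.10.129
  106.79.10.160/29 (106.79.10.160 - 106.79.10.167) does not contain 106.79.10.129
  106.79.136.0/21 (106.79.136.0 - 106.79.143.255) does not contain 106.79.10.129
  106.78.0.0/17 (106.78.0.0 - 106.78.127.255) does not contain 106.79.10.129
Longest matching prefix is /15 -> next hop DIST2.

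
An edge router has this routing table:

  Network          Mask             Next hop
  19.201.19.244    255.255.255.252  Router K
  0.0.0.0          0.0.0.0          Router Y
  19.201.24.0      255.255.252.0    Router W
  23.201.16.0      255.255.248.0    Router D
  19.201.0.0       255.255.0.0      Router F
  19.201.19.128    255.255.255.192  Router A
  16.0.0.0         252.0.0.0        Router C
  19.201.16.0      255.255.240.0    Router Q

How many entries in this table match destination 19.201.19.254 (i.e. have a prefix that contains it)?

4

Prefixes containing 19.201.19.254:
  0.0.0.0/0 (default, matches everything)
  16.0.0.0/6 (16.0.0.0 - 19.255.255.255)
  19.201.0.0/16 (19.201.0.0 - 19.201.255.255)
  19.201.16.0/20 (19.201.16.0 - 19.201.31.255)
Total matching entries: 4.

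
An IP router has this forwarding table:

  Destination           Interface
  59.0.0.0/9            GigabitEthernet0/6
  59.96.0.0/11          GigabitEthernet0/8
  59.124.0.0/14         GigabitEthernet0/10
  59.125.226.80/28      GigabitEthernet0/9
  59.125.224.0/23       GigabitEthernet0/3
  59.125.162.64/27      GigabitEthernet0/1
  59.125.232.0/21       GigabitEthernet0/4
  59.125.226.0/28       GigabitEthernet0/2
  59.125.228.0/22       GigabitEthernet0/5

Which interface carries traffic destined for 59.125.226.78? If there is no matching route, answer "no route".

GigabitEthernet0/10

Routes whose prefix contains 59.125.226.78:
  59.0.0.0/9 (59.0.0.0 - 59.127.255.255) -> GigabitEthernet0/6
  59.96.0.0/11 (59.96.0.0 - 59.127.255.255) -> GigabitEthernet0/8
  59.124.0.0/14 (59.124.0.0 - 59.127.255.255) -> GigabitEthernet0/10
More-specific entries that do NOT match:
  59.125.226.80/28 (59.125.226.80 - 59.125.226.95) does not contain 59.125.226.78
  59.125.226.0/28 (59.125.226.0 - 59.125.226.15) does not contain 59.125.226.78
  59.125.162.64/27 (59.125.162.64 - 59.125.162.95) does not contain 59.125.226.78
  59.125.224.0/23 (59.125.224.0 - 59.125.225.255) does not contain 59.125.226.78
  59.125.228.0/22 (59.125.228.0 - 59.125.231.255) does not contain 59.125.226.78
  59.125.232.0/21 (59.125.232.0 - 59.125.239.255) does not contain 59.125.226.78
Longest matching prefix is /14 -> interface GigabitEthernet0/10.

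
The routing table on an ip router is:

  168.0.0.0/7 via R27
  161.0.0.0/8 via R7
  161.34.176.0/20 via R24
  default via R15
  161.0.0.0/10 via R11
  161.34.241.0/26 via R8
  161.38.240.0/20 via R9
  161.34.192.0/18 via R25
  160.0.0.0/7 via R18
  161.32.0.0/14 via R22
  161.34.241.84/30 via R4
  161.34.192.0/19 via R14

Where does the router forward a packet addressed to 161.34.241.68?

Routes whose prefix contains 161.34.241.68:
  0.0.0.0/0 (default, matches everything) -> R15
  160.0.0.0/7 (160.0.0.0 - 161.255.255.255) -> R18
  161.0.0.0/8 (161.0.0.0 - 161.255.255.255) -> R7
  161.0.0.0/10 (161.0.0.0 - 161.63.255.255) -> R11
  161.32.0.0/14 (161.32.0.0 - 161.35.255.255) -> R22
  161.34.192.0/18 (161.34.192.0 - 161.34.255.255) -> R25
More-specific entries that do NOT match:
  161.34.241.84/30 (161.34.241.84 - 161.34.241.87) does not contain 161.34.241.68
  161.34.241.0/26 (161.34.241.0 - 161.34.241.63) does not contain 161.34.241.68
  161.34.176.0/20 (161.34.176.0 - 161.34.191.255) does not contain 161.34.241.68
  161.38.240.0/20 (161.38.240.0 - 161.38.255.255) does not contain 161.34.241.68
  161.34.192.0/19 (161.34.192.0 - 161.34.223.255) does not contain 161.34.241.68
Longest matching prefix is /18 -> next hop R25.

R25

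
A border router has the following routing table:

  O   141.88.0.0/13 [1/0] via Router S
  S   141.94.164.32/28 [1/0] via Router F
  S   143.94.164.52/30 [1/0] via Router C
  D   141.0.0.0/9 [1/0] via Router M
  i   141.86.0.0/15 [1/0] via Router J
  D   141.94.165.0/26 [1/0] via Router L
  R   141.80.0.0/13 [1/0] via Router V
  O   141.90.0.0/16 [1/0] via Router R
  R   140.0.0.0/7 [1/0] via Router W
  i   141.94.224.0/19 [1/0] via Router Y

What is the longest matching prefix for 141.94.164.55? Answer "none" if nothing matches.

141.88.0.0/13

Entries matching 141.94.164.55:
  140.0.0.0/7 (140.0.0.0 - 141.255.255.255)
  141.0.0.0/9 (141.0.0.0 - 141.127.255.255)
  141.88.0.0/13 (141.88.0.0 - 141.95.255.255)
Most specific is 141.88.0.0/13.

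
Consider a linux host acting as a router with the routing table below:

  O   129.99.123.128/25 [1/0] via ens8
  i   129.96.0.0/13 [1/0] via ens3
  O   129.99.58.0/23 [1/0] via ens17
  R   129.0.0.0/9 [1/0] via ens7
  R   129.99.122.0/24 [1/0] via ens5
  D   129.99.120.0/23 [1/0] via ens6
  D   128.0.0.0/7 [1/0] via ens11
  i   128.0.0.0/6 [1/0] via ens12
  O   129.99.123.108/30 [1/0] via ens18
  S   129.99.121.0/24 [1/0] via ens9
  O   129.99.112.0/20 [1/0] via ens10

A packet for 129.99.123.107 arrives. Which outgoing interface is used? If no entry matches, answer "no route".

ens10

Routes whose prefix contains 129.99.123.107:
  128.0.0.0/6 (128.0.0.0 - 131.255.255.255) -> ens12
  128.0.0.0/7 (128.0.0.0 - 129.255.255.255) -> ens11
  129.0.0.0/9 (129.0.0.0 - 129.127.255.255) -> ens7
  129.96.0.0/13 (129.96.0.0 - 129.103.255.255) -> ens3
  129.99.112.0/20 (129.99.112.0 - 129.99.127.255) -> ens10
More-specific entries that do NOT match:
  129.99.123.108/30 (129.99.123.108 - 129.99.123.111) does not contain 129.99.123.107
  129.99.123.128/25 (129.99.123.128 - 129.99.123.255) does not contain 129.99.123.107
  129.99.122.0/24 (129.99.122.0 - 129.99.122.255) does not contain 129.99.123.107
  129.99.121.0/24 (129.99.121.0 - 129.99.121.255) does not contain 129.99.123.107
  129.99.58.0/23 (129.99.58.0 - 129.99.59.255) does not contain 129.99.123.107
  129.99.120.0/23 (129.99.120.0 - 129.99.121.255) does not contain 129.99.123.107
Longest matching prefix is /20 -> interface ens10.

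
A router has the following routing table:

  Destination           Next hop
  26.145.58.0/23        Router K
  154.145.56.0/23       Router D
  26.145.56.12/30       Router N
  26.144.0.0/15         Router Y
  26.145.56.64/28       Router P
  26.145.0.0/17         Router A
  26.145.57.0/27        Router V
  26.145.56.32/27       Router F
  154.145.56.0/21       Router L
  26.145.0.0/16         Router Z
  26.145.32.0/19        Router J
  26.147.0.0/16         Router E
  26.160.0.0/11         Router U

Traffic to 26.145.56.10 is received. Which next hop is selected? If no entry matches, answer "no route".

Routes whose prefix contains 26.145.56.10:
  26.144.0.0/15 (26.144.0.0 - 26.145.255.255) -> Router Y
  26.145.0.0/16 (26.145.0.0 - 26.145.255.255) -> Router Z
  26.145.0.0/17 (26.145.0.0 - 26.145.127.255) -> Router A
  26.145.32.0/19 (26.145.32.0 - 26.145.63.255) -> Router J
More-specific entries that do NOT match:
  26.145.56.12/30 (26.145.56.12 - 26.145.56.15) does not contain 26.145.56.10
  26.145.56.64/28 (26.145.56.64 - 26.145.56.79) does not contain 26.145.56.10
  26.145.57.0/27 (26.145.57.0 - 26.145.57.31) does not contain 26.145.56.10
  26.145.56.32/27 (26.145.56.32 - 26.145.56.63) does not contain 26.145.56.10
  26.145.58.0/23 (26.145.58.0 - 26.145.59.255) does not contain 26.145.56.10
  154.145.56.0/23 (154.145.56.0 - 154.145.57.255) does not contain 26.145.56.10
  154.145.56.0/21 (154.145.56.0 - 154.145.63.255) does not contain 26.145.56.10
Longest matching prefix is /19 -> next hop Router J.

Router J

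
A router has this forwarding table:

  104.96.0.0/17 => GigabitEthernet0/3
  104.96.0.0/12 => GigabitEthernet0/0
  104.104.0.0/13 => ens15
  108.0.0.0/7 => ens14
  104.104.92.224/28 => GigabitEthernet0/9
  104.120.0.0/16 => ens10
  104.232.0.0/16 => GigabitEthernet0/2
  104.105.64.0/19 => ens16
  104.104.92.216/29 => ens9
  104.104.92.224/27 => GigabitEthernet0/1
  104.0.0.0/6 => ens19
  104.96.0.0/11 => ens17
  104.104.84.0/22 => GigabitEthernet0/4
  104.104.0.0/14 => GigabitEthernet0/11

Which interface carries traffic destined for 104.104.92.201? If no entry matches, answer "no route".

Routes whose prefix contains 104.104.92.201:
  104.0.0.0/6 (104.0.0.0 - 107.255.255.255) -> ens19
  104.96.0.0/11 (104.96.0.0 - 104.127.255.255) -> ens17
  104.96.0.0/12 (104.96.0.0 - 104.111.255.255) -> GigabitEthernet0/0
  104.104.0.0/13 (104.104.0.0 - 104.111.255.255) -> ens15
  104.104.0.0/14 (104.104.0.0 - 104.107.255.255) -> GigabitEthernet0/11
More-specific entries that do NOT match:
  104.104.92.216/29 (104.104.92.216 - 104.104.92.223) does not contain 104.104.92.201
  104.104.92.224/28 (104.104.92.224 - 104.104.92.239) does not contain 104.104.92.201
  104.104.92.224/27 (104.104.92.224 - 104.104.92.255) does not contain 104.104.92.201
  104.104.84.0/22 (104.104.84.0 - 104.104.87.255) does not contain 104.104.92.201
  104.105.64.0/19 (104.105.64.0 - 104.105.95.255) does not contain 104.104.92.201
  104.96.0.0/17 (104.96.0.0 - 104.96.127.255) does not contain 104.104.92.201
  104.120.0.0/16 (104.120.0.0 - 104.120.255.255) does not contain 104.104.92.201
  104.232.0.0/16 (104.232.0.0 - 104.232.255.255) does not contain 104.104.92.201
Longest matching prefix is /14 -> interface GigabitEthernet0/11.

GigabitEthernet0/11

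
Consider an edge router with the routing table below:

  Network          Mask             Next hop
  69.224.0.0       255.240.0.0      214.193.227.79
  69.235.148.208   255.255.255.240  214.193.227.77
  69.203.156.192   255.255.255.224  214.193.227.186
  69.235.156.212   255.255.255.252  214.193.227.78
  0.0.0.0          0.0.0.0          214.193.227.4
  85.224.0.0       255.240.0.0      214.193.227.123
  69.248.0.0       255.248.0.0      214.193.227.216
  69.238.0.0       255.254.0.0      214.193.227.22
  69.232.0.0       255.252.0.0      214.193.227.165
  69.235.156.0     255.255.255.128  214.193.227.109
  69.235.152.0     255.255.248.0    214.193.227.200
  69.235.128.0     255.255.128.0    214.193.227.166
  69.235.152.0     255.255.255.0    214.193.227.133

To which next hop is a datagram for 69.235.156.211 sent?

214.193.227.200

Routes whose prefix contains 69.235.156.211:
  0.0.0.0/0 (default, matches everything) -> 214.193.227.4
  69.224.0.0/12 (69.224.0.0 - 69.239.255.255) -> 214.193.227.79
  69.232.0.0/14 (69.232.0.0 - 69.235.255.255) -> 214.193.227.165
  69.235.128.0/17 (69.235.128.0 - 69.235.255.255) -> 214.193.227.166
  69.235.152.0/21 (69.235.152.0 - 69.235.159.255) -> 214.193.227.200
More-specific entries that do NOT match:
  69.235.156.212/30 (69.235.156.212 - 69.235.156.215) does not contain 69.235.156.211
  69.235.148.208/28 (69.235.148.208 - 69.235.148.223) does not contain 69.235.156.211
  69.203.156.192/27 (69.203.156.192 - 69.203.156.223) does not contain 69.235.156.211
  69.235.156.0/25 (69.235.156.0 - 69.235.156.127) does not contain 69.235.156.211
  69.235.152.0/24 (69.235.152.0 - 69.235.152.255) does not contain 69.235.156.211
Longest matching prefix is /21 -> next hop 214.193.227.200.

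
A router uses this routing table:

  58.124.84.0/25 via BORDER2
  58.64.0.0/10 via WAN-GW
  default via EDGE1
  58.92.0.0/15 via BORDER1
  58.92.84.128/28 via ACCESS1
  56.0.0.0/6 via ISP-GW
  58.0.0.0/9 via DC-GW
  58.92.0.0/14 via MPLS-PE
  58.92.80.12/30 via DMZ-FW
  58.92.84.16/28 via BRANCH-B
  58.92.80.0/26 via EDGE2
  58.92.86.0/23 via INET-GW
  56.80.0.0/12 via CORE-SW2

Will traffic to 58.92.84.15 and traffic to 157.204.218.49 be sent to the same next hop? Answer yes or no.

no

58.92.84.15: longest match 58.92.0.0/15 -> BORDER1
157.204.218.49: longest match 0.0.0.0/0 -> EDGE1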